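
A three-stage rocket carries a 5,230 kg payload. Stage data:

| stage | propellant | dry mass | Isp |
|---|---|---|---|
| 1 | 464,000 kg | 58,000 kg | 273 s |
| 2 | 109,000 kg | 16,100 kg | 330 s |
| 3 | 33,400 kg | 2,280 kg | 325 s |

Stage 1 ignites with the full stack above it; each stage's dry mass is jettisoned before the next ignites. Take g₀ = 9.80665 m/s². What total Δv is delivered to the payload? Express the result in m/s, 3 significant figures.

Ignition mass of stage 1 = 464,000+58,000 + 109,000+16,100 + 33,400+2,280 + 5,230 = 688,010 kg.
Stage 1: m₀ = 688,010 kg, m_f = 688,010 − 464,000 = 224,010 kg; Δv = 273×9.80665×ln(3.071) = 2677.2×1.1221 ≈ 3004 m/s.
Stage 2: m₀ = 166,010 kg, m_f = 166,010 − 109,000 = 57,010 kg; Δv = 330×9.80665×ln(2.912) = 3236.2×1.0688 ≈ 3459 m/s.
Stage 3: m₀ = 40,910 kg, m_f = 40,910 − 33,400 = 7,510 kg; Δv = 325×9.80665×ln(5.447) = 3187.2×1.6951 ≈ 5403 m/s.
Total Δv = 3004 + 3459 + 5403 = 11866 m/s.

Δv ≈ 11900 m/s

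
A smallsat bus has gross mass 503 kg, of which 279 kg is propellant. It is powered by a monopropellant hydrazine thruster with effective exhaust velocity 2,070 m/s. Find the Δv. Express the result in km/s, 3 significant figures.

m_f = m₀ − m_prop = 503 − 279 = 224 kg.
By the Tsiolkovsky rocket equation, Δv = v_e · ln(m₀/m_f) = 2070.0 × ln(2.246) = 2070.0 × 0.8089 ≈ 1674.5 m/s.

Δv ≈ 1.67 km/s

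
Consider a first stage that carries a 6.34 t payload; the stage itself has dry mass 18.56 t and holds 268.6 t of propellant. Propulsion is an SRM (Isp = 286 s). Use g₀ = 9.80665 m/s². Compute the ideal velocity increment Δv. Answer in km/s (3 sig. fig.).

v_e = Isp · g₀ = 286 × 9.80665 = 2804.7 m/s.
m₀ = payload + dry + propellant = 6.34 + 18.56 + 268.6 = 293.5 t.
m_f = payload + dry = 6.34 + 18.56 = 24.9 t.
By the Tsiolkovsky rocket equation, Δv = v_e · ln(m₀/m_f) = 2804.7 × ln(11.79) = 2804.7 × 2.4670 ≈ 6919.2 m/s.

Δv ≈ 6.92 km/s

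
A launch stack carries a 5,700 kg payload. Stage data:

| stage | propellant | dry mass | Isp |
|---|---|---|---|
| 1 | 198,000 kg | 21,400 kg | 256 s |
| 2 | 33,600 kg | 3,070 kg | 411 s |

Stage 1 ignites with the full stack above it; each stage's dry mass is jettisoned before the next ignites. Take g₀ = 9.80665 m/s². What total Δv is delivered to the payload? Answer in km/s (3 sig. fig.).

Ignition mass of stage 1 = 198,000+21,400 + 33,600+3,070 + 5,700 = 261,770 kg.
Stage 1: m₀ = 261,770 kg, m_f = 261,770 − 198,000 = 63,770 kg; Δv = 256×9.80665×ln(4.105) = 2510.5×1.4122 ≈ 3545 m/s.
Stage 2: m₀ = 42,370 kg, m_f = 42,370 − 33,600 = 8,770 kg; Δv = 411×9.80665×ln(4.831) = 4030.5×1.5751 ≈ 6349 m/s.
Total Δv = 3545 + 6349 = 9894 m/s.

Δv ≈ 9.89 km/s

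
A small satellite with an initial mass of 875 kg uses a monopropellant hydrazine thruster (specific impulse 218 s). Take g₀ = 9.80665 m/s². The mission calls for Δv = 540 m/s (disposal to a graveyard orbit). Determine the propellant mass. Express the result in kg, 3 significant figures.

propellant mass ≈ 195 kg

v_e = Isp · g₀ = 218 × 9.80665 = 2137.8 m/s.
m₀/m_f = exp(Δv / v_e) = exp(540 / 2137.8) = exp(0.2526) = 1.2874.
m_f = 875 / 1.2874 = 679.664 kg, so propellant = m₀ − m_f = 875 − 679.664 = 195.336 kg.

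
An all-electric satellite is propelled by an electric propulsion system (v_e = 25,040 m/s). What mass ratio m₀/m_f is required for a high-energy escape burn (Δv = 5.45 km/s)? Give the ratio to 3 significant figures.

By the Tsiolkovsky rocket equation, m₀/m_f = exp(Δv / v_e) = exp(5450 / 25040.0) = exp(0.2177) = 1.2432.

mass ratio ≈ 1.24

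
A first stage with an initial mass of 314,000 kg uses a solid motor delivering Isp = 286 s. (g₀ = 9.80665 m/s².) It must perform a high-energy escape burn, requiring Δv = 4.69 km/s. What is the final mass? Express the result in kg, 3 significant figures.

v_e = Isp · g₀ = 286 × 9.80665 = 2804.7 m/s.
m₀/m_f = exp(Δv / v_e) = exp(4690 / 2804.7) = exp(1.6722) = 5.3238.
m_f = m₀ / 5.3238 = 314,000 / 5.3238 = 58,980.4 kg.

final mass ≈ 59000 kg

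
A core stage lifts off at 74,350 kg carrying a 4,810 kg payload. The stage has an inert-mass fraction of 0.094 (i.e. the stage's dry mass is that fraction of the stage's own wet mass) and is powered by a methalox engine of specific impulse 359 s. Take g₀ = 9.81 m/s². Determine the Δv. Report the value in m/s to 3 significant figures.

Δv ≈ 6620 m/s

Stage wet mass = m₀ − payload = 74,350 − 4,810 = 69,540 kg.
Stage dry mass = ε × stage wet mass = 0.094 × 69,540 = 6,536.76 kg.
Burnout mass m_f = stage dry + payload = 6,536.76 + 4,810 = 11,346.76 kg.
v_e = Isp · g₀ = 359 × 9.81 = 3521.8 m/s.
Using Δv = v_e ln(m₀/m_f): Δv = v_e · ln(74,350/11,346.76) = 3521.8 × ln(6.553) = 3521.8 × 1.8799 ≈ 6620 m/s.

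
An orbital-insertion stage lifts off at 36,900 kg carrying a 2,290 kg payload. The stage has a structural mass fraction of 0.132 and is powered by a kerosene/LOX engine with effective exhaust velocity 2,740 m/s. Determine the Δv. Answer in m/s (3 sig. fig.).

Stage wet mass = m₀ − payload = 36,900 − 2,290 = 34,610 kg.
Stage dry mass = ε × stage wet mass = 0.132 × 34,610 = 4,568.52 kg.
Burnout mass m_f = stage dry + payload = 4,568.52 + 2,290 = 6,858.52 kg.
Using Δv = v_e ln(m₀/m_f): Δv = v_e · ln(36,900/6,858.52) = 2740.0 × ln(5.38) = 2740.0 × 1.6827 ≈ 4611 m/s.

Δv ≈ 4610 m/s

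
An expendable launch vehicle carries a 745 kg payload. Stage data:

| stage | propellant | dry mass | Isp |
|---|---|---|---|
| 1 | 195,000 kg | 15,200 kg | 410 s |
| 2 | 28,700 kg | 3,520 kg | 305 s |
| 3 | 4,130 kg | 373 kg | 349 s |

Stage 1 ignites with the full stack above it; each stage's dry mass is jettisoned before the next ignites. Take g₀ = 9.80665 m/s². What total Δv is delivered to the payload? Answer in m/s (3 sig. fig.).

Δv ≈ 15900 m/s

Ignition mass of stage 1 = 195,000+15,200 + 28,700+3,520 + 4,130+373 + 745 = 247,668 kg.
Stage 1: m₀ = 247,668 kg, m_f = 247,668 − 195,000 = 52,668 kg; Δv = 410×9.80665×ln(4.702) = 4020.7×1.5481 ≈ 6224 m/s.
Stage 2: m₀ = 37,468 kg, m_f = 37,468 − 28,700 = 8,768 kg; Δv = 305×9.80665×ln(4.273) = 2991.0×1.4524 ≈ 4344 m/s.
Stage 3: m₀ = 5,248 kg, m_f = 5,248 − 4,130 = 1,118 kg; Δv = 349×9.80665×ln(4.694) = 3422.5×1.5463 ≈ 5292 m/s.
Total Δv = 6224 + 4344 + 5292 = 15860 m/s.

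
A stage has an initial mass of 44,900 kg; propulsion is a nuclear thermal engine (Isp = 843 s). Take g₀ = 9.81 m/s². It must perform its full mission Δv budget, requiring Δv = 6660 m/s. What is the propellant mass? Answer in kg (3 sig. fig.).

propellant mass ≈ 24800 kg

v_e = Isp · g₀ = 843 × 9.81 = 8269.8 m/s.
By the Tsiolkovsky rocket equation, m₀/m_f = exp(Δv / v_e) = exp(6660 / 8269.8) = exp(0.8053) = 2.2375.
m_f = 44,900 / 2.2375 = 20,067 kg, so propellant = m₀ − m_f = 44,900 − 20,067 = 24,833 kg.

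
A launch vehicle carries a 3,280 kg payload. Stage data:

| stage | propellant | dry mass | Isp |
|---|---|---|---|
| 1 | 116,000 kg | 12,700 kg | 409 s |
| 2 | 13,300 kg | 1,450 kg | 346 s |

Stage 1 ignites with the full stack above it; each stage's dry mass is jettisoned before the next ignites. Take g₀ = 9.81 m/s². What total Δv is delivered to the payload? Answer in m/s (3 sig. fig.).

Δv ≈ 10800 m/s

Ignition mass of stage 1 = 116,000+12,700 + 13,300+1,450 + 3,280 = 146,730 kg.
Stage 1: m₀ = 146,730 kg, m_f = 146,730 − 116,000 = 30,730 kg; Δv = 409×9.81×ln(4.775) = 4012.3×1.5634 ≈ 6273 m/s.
Stage 2: m₀ = 18,030 kg, m_f = 18,030 − 13,300 = 4,730 kg; Δv = 346×9.81×ln(3.812) = 3394.3×1.3381 ≈ 4542 m/s.
Total Δv = 6273 + 4542 = 10815 m/s.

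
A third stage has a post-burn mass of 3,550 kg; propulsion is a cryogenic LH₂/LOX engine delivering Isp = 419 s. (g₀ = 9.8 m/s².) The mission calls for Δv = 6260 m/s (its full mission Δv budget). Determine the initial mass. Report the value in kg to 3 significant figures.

initial mass ≈ 16300 kg

v_e = Isp · g₀ = 419 × 9.8 = 4106.2 m/s.
Rocket equation: m₀/m_f = exp(Δv / v_e) = exp(6260 / 4106.2) = exp(1.5245) = 4.5930.
m₀ = m_f × 4.5930 = 3,550 × 4.5930 = 16,305.2 kg.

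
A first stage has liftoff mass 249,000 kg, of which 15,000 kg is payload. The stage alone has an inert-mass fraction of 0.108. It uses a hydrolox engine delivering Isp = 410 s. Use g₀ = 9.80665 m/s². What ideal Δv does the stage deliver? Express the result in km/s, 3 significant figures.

Δv ≈ 7.32 km/s

Stage wet mass = m₀ − payload = 249,000 − 15,000 = 234,000 kg.
Stage dry mass = ε × stage wet mass = 0.108 × 234,000 = 25,272 kg.
Burnout mass m_f = stage dry + payload = 25,272 + 15,000 = 40,272 kg.
v_e = Isp · g₀ = 410 × 9.80665 = 4020.7 m/s.
Δv = v_e · ln(249,000/40,272) = 4020.7 × ln(6.183) = 4020.7 × 1.8218 ≈ 7325 m/s.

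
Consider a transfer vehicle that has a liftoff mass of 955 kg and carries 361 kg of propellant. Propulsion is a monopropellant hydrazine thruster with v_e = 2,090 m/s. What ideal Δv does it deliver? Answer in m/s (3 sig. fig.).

Δv ≈ 992 m/s

m_f = m₀ − m_prop = 955 − 361 = 594 kg.
Using Δv = v_e ln(m₀/m_f): Δv = v_e · ln(m₀/m_f) = 2090.0 × ln(1.608) = 2090.0 × 0.4748 ≈ 992.4 m/s.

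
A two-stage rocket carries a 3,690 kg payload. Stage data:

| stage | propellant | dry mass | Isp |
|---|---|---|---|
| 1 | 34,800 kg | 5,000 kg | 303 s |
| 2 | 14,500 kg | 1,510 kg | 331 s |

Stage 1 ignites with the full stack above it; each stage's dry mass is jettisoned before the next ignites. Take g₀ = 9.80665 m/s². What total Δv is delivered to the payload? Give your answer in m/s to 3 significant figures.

Ignition mass of stage 1 = 34,800+5,000 + 14,500+1,510 + 3,690 = 59,500 kg.
Stage 1: m₀ = 59,500 kg, m_f = 59,500 − 34,800 = 24,700 kg; Δv = 303×9.80665×ln(2.409) = 2971.4×0.8792 ≈ 2612 m/s.
Stage 2: m₀ = 19,700 kg, m_f = 19,700 − 14,500 = 5,200 kg; Δv = 331×9.80665×ln(3.788) = 3246.0×1.3320 ≈ 4324 m/s.
Total Δv = 2612 + 4324 = 6936 m/s.

Δv ≈ 6940 m/s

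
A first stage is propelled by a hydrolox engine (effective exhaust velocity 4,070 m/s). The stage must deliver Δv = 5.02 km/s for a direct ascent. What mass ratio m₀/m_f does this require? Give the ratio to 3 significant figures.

m₀/m_f = exp(Δv / v_e) = exp(5020 / 4070.0) = exp(1.2334) = 3.4329.

mass ratio ≈ 3.43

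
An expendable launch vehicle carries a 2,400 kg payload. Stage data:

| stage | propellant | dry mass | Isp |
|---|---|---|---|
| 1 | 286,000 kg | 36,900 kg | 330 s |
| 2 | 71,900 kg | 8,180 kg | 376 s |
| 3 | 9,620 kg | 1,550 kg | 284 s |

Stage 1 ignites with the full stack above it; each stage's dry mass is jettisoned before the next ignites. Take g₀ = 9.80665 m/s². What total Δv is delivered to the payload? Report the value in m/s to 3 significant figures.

Δv ≈ 12600 m/s

Ignition mass of stage 1 = 286,000+36,900 + 71,900+8,180 + 9,620+1,550 + 2,400 = 416,550 kg.
Stage 1: m₀ = 416,550 kg, m_f = 416,550 − 286,000 = 130,550 kg; Δv = 330×9.80665×ln(3.191) = 3236.2×1.1603 ≈ 3755 m/s.
Stage 2: m₀ = 93,650 kg, m_f = 93,650 − 71,900 = 21,750 kg; Δv = 376×9.80665×ln(4.306) = 3687.3×1.4600 ≈ 5383 m/s.
Stage 3: m₀ = 13,570 kg, m_f = 13,570 − 9,620 = 3,950 kg; Δv = 284×9.80665×ln(3.435) = 2785.1×1.2341 ≈ 3437 m/s.
Total Δv = 3755 + 5383 + 3437 = 12575 m/s.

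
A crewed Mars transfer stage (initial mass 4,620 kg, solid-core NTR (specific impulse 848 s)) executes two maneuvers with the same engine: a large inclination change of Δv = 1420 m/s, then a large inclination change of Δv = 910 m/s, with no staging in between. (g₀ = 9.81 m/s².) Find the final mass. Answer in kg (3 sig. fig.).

final mass ≈ 3490 kg

v_e = Isp · g₀ = 848 × 9.81 = 8318.9 m/s.
After the first burn: m = 4620 × exp(−1420/8318.9) = 4620 × 0.84308 = 3,895.03 kg.
After the second burn: m = 3,895.03 × exp(−910/8318.9) = 3,895.03 × 0.89638 = 3,491.43 kg.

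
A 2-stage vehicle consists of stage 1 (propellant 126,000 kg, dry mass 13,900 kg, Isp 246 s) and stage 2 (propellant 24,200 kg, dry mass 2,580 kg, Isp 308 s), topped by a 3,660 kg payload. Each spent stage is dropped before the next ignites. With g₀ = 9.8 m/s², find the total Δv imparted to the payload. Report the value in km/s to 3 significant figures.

Ignition mass of stage 1 = 126,000+13,900 + 24,200+2,580 + 3,660 = 170,340 kg.
Stage 1: m₀ = 170,340 kg, m_f = 170,340 − 126,000 = 44,340 kg; Δv = 246×9.8×ln(3.842) = 2410.8×1.3459 ≈ 3245 m/s.
Stage 2: m₀ = 30,440 kg, m_f = 30,440 − 24,200 = 6,240 kg; Δv = 308×9.8×ln(4.878) = 3018.4×1.5848 ≈ 4783 m/s.
Total Δv = 3245 + 4783 = 8028 m/s.

Δv ≈ 8.03 km/s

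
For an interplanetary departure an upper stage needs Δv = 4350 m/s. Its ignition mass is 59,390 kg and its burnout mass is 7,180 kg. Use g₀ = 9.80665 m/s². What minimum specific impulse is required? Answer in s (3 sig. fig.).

Isp ≈ 210 s

ln(m₀/m_f) = ln(59390/7180) = ln(8.272) = 2.1128.
From the ideal rocket equation, v_e = Δv / ln(m₀/m_f) = 4350 / 2.1128 = 2058.9 m/s.
Isp = v_e / g₀ = 2058.9 / 9.80665 = 209.9 s.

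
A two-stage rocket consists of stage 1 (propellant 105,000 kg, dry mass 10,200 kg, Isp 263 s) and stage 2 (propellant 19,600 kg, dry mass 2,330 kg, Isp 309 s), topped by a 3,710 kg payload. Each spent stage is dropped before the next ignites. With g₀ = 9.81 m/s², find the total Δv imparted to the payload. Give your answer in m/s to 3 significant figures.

Δv ≈ 7910 m/s

Ignition mass of stage 1 = 105,000+10,200 + 19,600+2,330 + 3,710 = 140,840 kg.
Stage 1: m₀ = 140,840 kg, m_f = 140,840 − 105,000 = 35,840 kg; Δv = 263×9.81×ln(3.93) = 2580.0×1.3686 ≈ 3531 m/s.
Stage 2: m₀ = 25,640 kg, m_f = 25,640 − 19,600 = 6,040 kg; Δv = 309×9.81×ln(4.245) = 3031.3×1.4457 ≈ 4382 m/s.
Total Δv = 3531 + 4382 = 7913 m/s.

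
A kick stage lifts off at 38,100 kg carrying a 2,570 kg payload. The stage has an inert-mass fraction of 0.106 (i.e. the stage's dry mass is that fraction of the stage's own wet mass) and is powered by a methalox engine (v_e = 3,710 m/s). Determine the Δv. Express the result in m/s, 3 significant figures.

Δv ≈ 6660 m/s

Stage wet mass = m₀ − payload = 38,100 − 2,570 = 35,530 kg.
Stage dry mass = ε × stage wet mass = 0.106 × 35,530 = 3,766.18 kg.
Burnout mass m_f = stage dry + payload = 3,766.18 + 2,570 = 6,336.18 kg.
By the Tsiolkovsky rocket equation, Δv = v_e · ln(38,100/6,336.18) = 3710.0 × ln(6.013) = 3710.0 × 1.7939 ≈ 6656 m/s.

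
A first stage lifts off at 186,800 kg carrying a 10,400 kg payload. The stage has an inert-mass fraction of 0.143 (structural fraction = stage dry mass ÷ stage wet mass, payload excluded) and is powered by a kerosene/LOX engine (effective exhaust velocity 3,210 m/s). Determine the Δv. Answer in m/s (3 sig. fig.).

Stage wet mass = m₀ − payload = 186,800 − 10,400 = 176,400 kg.
Stage dry mass = ε × stage wet mass = 0.143 × 176,400 = 25,225.2 kg.
Burnout mass m_f = stage dry + payload = 25,225.2 + 10,400 = 35,625.2 kg.
Using Δv = v_e ln(m₀/m_f): Δv = v_e · ln(186,800/35,625.2) = 3210.0 × ln(5.243) = 3210.0 × 1.6570 ≈ 5319 m/s.

Δv ≈ 5320 m/s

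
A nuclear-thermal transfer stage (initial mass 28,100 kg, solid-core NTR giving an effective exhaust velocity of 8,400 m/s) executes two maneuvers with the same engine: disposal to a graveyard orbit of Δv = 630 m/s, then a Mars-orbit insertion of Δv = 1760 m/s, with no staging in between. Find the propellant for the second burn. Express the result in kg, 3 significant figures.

After the first burn: m = 28100 × exp(−630/8400.0) = 28100 × 0.92774 = 26,069.5 kg.
After the second burn: m = 26,069.5 × exp(−1760/8400.0) = 26,069.5 × 0.81097 = 21,141.6 kg.
Second-burn propellant = 26,069.5 − 21,141.6 = 4,927.9 kg.

propellant for the second burn ≈ 4930 kg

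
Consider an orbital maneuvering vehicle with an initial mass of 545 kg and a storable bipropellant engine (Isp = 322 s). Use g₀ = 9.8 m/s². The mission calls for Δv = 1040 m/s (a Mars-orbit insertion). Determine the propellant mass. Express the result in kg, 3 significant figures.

v_e = Isp · g₀ = 322 × 9.8 = 3155.6 m/s.
m₀/m_f = exp(Δv / v_e) = exp(1040 / 3155.6) = exp(0.3296) = 1.3904.
m_f = 545 / 1.3904 = 391.974 kg, so propellant = m₀ − m_f = 545 − 391.974 = 153.026 kg.

propellant mass ≈ 153 kg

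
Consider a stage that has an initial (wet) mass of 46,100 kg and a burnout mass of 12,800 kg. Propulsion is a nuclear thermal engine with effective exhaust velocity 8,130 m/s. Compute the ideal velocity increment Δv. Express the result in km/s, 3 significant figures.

Δv ≈ 10.4 km/s

Rocket equation: Δv = v_e · ln(m₀/m_f) = 8130.0 × ln(3.602) = 8130.0 × 1.2814 ≈ 10417.5 m/s.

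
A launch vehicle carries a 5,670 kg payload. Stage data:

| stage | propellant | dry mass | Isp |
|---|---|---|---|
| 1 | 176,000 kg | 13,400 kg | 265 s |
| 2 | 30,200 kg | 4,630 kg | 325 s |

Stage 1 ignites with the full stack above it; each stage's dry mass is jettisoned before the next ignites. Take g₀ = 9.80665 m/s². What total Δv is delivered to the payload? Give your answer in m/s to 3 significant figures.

Ignition mass of stage 1 = 176,000+13,400 + 30,200+4,630 + 5,670 = 229,900 kg.
Stage 1: m₀ = 229,900 kg, m_f = 229,900 − 176,000 = 53,900 kg; Δv = 265×9.80665×ln(4.265) = 2598.8×1.4505 ≈ 3770 m/s.
Stage 2: m₀ = 40,500 kg, m_f = 40,500 − 30,200 = 10,300 kg; Δv = 325×9.80665×ln(3.932) = 3187.2×1.3692 ≈ 4364 m/s.
Total Δv = 3770 + 4364 = 8134 m/s.

Δv ≈ 8130 m/s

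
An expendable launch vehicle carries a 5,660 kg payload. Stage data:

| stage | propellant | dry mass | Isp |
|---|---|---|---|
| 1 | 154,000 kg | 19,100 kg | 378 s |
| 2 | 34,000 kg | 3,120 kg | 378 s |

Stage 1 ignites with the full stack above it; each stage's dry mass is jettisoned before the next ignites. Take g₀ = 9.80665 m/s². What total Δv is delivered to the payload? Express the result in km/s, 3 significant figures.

Δv ≈ 10.5 km/s

Ignition mass of stage 1 = 154,000+19,100 + 34,000+3,120 + 5,660 = 215,880 kg.
Stage 1: m₀ = 215,880 kg, m_f = 215,880 − 154,000 = 61,880 kg; Δv = 378×9.80665×ln(3.489) = 3706.9×1.2495 ≈ 4632 m/s.
Stage 2: m₀ = 42,780 kg, m_f = 42,780 − 34,000 = 8,780 kg; Δv = 378×9.80665×ln(4.872) = 3706.9×1.5836 ≈ 5870 m/s.
Total Δv = 4632 + 5870 = 10502 m/s.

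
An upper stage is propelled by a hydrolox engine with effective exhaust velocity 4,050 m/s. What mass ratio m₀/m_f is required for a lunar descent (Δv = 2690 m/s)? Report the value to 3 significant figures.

mass ratio ≈ 1.94

m₀/m_f = exp(Δv / v_e) = exp(2690 / 4050.0) = exp(0.6642) = 1.9429.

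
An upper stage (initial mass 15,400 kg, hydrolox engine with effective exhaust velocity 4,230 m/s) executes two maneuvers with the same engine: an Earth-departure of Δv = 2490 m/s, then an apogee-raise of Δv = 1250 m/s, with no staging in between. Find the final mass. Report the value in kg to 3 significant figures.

final mass ≈ 6360 kg

After the first burn: m = 15400 × exp(−2490/4230.0) = 15400 × 0.55507 = 8,548.08 kg.
After the second burn: m = 8,548.08 × exp(−1250/4230.0) = 8,548.08 × 0.74415 = 6,361.05 kg.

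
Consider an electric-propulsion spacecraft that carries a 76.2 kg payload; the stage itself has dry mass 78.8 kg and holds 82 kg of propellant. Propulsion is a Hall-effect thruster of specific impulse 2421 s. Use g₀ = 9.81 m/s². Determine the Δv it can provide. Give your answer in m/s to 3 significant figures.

Δv ≈ 10100 m/s

v_e = Isp · g₀ = 2421 × 9.81 = 23750.0 m/s.
m₀ = payload + dry + propellant = 76.2 + 78.8 + 82 = 237 kg.
m_f = payload + dry = 76.2 + 78.8 = 155 kg.
Rocket equation: Δv = v_e · ln(m₀/m_f) = 23750.0 × ln(1.529) = 23750.0 × 0.4246 ≈ 10085.1 m/s.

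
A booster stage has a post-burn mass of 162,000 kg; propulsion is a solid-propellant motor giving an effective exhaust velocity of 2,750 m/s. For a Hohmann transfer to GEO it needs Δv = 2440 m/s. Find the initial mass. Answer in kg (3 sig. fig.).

initial mass ≈ 393000 kg

Rocket equation: m₀/m_f = exp(Δv / v_e) = exp(2440 / 2750.0) = exp(0.8873) = 2.4285.
m₀ = m_f × 2.4285 = 162,000 × 2.4285 = 393,417 kg.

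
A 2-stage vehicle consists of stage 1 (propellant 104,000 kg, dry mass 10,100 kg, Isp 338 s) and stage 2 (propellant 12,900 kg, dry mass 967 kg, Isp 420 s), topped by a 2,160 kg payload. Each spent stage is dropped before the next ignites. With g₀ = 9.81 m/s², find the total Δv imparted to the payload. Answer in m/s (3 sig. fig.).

Δv ≈ 12100 m/s

Ignition mass of stage 1 = 104,000+10,100 + 12,900+967 + 2,160 = 130,127 kg.
Stage 1: m₀ = 130,127 kg, m_f = 130,127 − 104,000 = 26,127 kg; Δv = 338×9.81×ln(4.981) = 3315.8×1.6055 ≈ 5324 m/s.
Stage 2: m₀ = 16,027 kg, m_f = 16,027 − 12,900 = 3,127 kg; Δv = 420×9.81×ln(5.125) = 4120.2×1.6342 ≈ 6733 m/s.
Total Δv = 5324 + 6733 = 12057 m/s.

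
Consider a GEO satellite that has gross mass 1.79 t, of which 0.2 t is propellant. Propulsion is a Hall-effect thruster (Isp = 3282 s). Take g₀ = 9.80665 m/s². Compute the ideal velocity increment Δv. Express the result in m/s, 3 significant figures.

Δv ≈ 3810 m/s

v_e = Isp · g₀ = 3282 × 9.80665 = 32185.4 m/s.
m_f = m₀ − m_prop = 1.79 − 0.2 = 1.59 t.
Δv = v_e · ln(m₀/m_f) = 32185.4 × ln(1.126) = 32185.4 × 0.1185 ≈ 3813.4 m/s.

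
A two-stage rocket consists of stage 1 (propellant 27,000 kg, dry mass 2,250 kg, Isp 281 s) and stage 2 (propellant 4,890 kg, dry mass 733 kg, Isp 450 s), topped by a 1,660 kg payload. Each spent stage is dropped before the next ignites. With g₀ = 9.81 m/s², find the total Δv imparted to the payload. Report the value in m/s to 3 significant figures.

Ignition mass of stage 1 = 27,000+2,250 + 4,890+733 + 1,660 = 36,533 kg.
Stage 1: m₀ = 36,533 kg, m_f = 36,533 − 27,000 = 9,533 kg; Δv = 281×9.81×ln(3.832) = 2756.6×1.3435 ≈ 3703 m/s.
Stage 2: m₀ = 7,283 kg, m_f = 7,283 − 4,890 = 2,393 kg; Δv = 450×9.81×ln(3.043) = 4414.5×1.1130 ≈ 4913 m/s.
Total Δv = 3703 + 4913 = 8616 m/s.

Δv ≈ 8620 m/s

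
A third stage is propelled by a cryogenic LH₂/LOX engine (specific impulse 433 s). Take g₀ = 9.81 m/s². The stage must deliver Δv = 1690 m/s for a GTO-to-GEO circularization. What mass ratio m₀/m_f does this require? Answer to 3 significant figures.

v_e = Isp · g₀ = 433 × 9.81 = 4247.7 m/s.
Rocket equation: m₀/m_f = exp(Δv / v_e) = exp(1690 / 4247.7) = exp(0.3979) = 1.4886.

mass ratio ≈ 1.49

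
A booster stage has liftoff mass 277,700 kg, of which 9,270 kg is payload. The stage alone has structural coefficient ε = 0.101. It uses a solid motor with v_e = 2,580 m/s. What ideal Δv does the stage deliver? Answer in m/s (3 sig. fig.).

Stage wet mass = m₀ − payload = 277,700 − 9,270 = 268,430 kg.
Stage dry mass = ε × stage wet mass = 0.101 × 268,430 = 27,111.4 kg.
Burnout mass m_f = stage dry + payload = 27,111.4 + 9,270 = 36,381.4 kg.
Δv = v_e · ln(277,700/36,381.4) = 2580.0 × ln(7.633) = 2580.0 × 2.0325 ≈ 5244 m/s.

Δv ≈ 5240 m/s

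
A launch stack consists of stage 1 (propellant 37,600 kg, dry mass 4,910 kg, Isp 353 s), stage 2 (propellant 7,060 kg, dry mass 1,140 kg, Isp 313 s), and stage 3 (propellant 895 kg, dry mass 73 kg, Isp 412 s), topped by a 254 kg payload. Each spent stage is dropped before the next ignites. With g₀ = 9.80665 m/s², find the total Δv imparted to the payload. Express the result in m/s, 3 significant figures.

Ignition mass of stage 1 = 37,600+4,910 + 7,060+1,140 + 895+73 + 254 = 51,932 kg.
Stage 1: m₀ = 51,932 kg, m_f = 51,932 − 37,600 = 14,332 kg; Δv = 353×9.80665×ln(3.623) = 3461.7×1.2874 ≈ 4457 m/s.
Stage 2: m₀ = 9,422 kg, m_f = 9,422 − 7,060 = 2,362 kg; Δv = 313×9.80665×ln(3.989) = 3069.5×1.3835 ≈ 4247 m/s.
Stage 3: m₀ = 1,222 kg, m_f = 1,222 − 895 = 327 kg; Δv = 412×9.80665×ln(3.737) = 4040.3×1.3183 ≈ 5326 m/s.
Total Δv = 4457 + 4247 + 5326 = 14030 m/s.

Δv ≈ 14000 m/s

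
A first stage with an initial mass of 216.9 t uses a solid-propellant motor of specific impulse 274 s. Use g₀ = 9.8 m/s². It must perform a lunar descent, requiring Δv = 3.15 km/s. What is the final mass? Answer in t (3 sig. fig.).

final mass ≈ 67.1 t

v_e = Isp · g₀ = 274 × 9.8 = 2685.2 m/s.
m₀/m_f = exp(Δv / v_e) = exp(3150 / 2685.2) = exp(1.1731) = 3.2320.
m_f = m₀ / 3.2320 = 216.9 / 3.2320 = 67.1101 t.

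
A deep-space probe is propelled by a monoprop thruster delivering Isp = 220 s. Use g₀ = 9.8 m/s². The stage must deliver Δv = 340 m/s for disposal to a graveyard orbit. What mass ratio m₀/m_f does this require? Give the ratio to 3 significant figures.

mass ratio ≈ 1.17

v_e = Isp · g₀ = 220 × 9.8 = 2156.0 m/s.
By the Tsiolkovsky rocket equation, m₀/m_f = exp(Δv / v_e) = exp(340 / 2156.0) = exp(0.1577) = 1.1708.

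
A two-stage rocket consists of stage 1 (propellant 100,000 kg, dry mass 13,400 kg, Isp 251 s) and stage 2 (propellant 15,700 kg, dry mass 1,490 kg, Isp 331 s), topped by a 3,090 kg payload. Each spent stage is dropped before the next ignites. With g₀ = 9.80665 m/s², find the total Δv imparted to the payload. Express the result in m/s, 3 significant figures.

Δv ≈ 8220 m/s

Ignition mass of stage 1 = 100,000+13,400 + 15,700+1,490 + 3,090 = 133,680 kg.
Stage 1: m₀ = 133,680 kg, m_f = 133,680 − 100,000 = 33,680 kg; Δv = 251×9.80665×ln(3.969) = 2461.5×1.3785 ≈ 3393 m/s.
Stage 2: m₀ = 20,280 kg, m_f = 20,280 − 15,700 = 4,580 kg; Δv = 331×9.80665×ln(4.428) = 3246.0×1.4879 ≈ 4830 m/s.
Total Δv = 3393 + 4830 = 8223 m/s.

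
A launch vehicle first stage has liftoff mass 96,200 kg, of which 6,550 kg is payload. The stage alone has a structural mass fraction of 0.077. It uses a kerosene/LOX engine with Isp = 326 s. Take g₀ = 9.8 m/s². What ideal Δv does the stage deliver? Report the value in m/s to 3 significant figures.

Δv ≈ 6280 m/s

Stage wet mass = m₀ − payload = 96,200 − 6,550 = 89,650 kg.
Stage dry mass = ε × stage wet mass = 0.077 × 89,650 = 6,903.05 kg.
Burnout mass m_f = stage dry + payload = 6,903.05 + 6,550 = 13,453.05 kg.
v_e = Isp · g₀ = 326 × 9.8 = 3194.8 m/s.
Δv = v_e · ln(96,200/13,453.05) = 3194.8 × ln(7.151) = 3194.8 × 1.9672 ≈ 6285 m/s.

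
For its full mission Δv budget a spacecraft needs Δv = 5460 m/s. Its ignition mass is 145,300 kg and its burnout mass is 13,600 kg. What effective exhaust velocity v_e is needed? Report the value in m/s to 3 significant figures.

ln(m₀/m_f) = ln(145300/13600) = ln(10.68) = 2.3687.
Using Δv = v_e ln(m₀/m_f): v_e = Δv / ln(m₀/m_f) = 5460 / 2.3687 = 2305.0 m/s.

v_e ≈ 2310 m/s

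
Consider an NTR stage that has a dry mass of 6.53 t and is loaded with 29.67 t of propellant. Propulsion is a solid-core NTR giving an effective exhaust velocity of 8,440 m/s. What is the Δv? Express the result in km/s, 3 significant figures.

Δv ≈ 14.5 km/s

m₀ = m_dry + m_prop = 6.53 + 29.67 = 36.2 t.
From the ideal rocket equation, Δv = v_e · ln(m₀/m_f) = 8440.0 × ln(5.544) = 8440.0 × 1.7127 ≈ 14454.8 m/s.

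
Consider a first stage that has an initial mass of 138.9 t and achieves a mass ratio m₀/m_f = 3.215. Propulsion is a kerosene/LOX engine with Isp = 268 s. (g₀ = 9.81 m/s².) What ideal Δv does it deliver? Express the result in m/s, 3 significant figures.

Δv ≈ 3070 m/s

v_e = Isp · g₀ = 268 × 9.81 = 2629.1 m/s.
Δv = v_e · ln(3.215) = 2629.1 × 1.1678 ≈ 3070.3 m/s.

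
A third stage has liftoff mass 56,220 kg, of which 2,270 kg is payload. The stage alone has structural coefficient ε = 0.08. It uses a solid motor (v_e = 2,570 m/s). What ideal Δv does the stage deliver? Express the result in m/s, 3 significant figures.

Stage wet mass = m₀ − payload = 56,220 − 2,270 = 53,950 kg.
Stage dry mass = ε × stage wet mass = 0.08 × 53,950 = 4,316 kg.
Burnout mass m_f = stage dry + payload = 4,316 + 2,270 = 6,586 kg.
Δv = v_e · ln(56,220/6,586) = 2570.0 × ln(8.536) = 2570.0 × 2.1443 ≈ 5511 m/s.

Δv ≈ 5510 m/s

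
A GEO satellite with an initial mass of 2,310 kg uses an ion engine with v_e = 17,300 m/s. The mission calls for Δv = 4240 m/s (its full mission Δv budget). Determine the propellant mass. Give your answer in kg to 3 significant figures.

From the ideal rocket equation, m₀/m_f = exp(Δv / v_e) = exp(4240 / 17300.0) = exp(0.2451) = 1.2777.
m_f = 2,310 / 1.2777 = 1,807.94 kg, so propellant = m₀ − m_f = 2,310 − 1,807.94 = 502.06 kg.

propellant mass ≈ 502 kg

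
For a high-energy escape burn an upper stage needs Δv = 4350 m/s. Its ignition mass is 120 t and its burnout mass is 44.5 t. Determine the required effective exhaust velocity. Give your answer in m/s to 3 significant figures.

ln(m₀/m_f) = ln(120000/44500) = ln(2.697) = 0.9920.
Rocket equation: v_e = Δv / ln(m₀/m_f) = 4350 / 0.9920 = 4385.1 m/s.

v_e ≈ 4390 m/s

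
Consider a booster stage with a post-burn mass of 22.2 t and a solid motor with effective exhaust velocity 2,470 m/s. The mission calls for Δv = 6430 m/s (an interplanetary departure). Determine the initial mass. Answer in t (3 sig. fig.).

m₀/m_f = exp(Δv / v_e) = exp(6430 / 2470.0) = exp(2.6032) = 13.5074.
m₀ = m_f × 13.5074 = 22.2 × 13.5074 = 299.864 t.

initial mass ≈ 300 t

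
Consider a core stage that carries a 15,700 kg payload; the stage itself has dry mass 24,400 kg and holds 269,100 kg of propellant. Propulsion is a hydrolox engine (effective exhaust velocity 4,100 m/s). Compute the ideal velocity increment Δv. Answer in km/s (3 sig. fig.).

m₀ = payload + dry + propellant = 15,700 + 24,400 + 269,100 = 309,200 kg.
m_f = payload + dry = 15,700 + 24,400 = 40,100 kg.
From the ideal rocket equation, Δv = v_e · ln(m₀/m_f) = 4100.0 × ln(7.711) = 4100.0 × 2.0426 ≈ 8374.7 m/s.

Δv ≈ 8.37 km/s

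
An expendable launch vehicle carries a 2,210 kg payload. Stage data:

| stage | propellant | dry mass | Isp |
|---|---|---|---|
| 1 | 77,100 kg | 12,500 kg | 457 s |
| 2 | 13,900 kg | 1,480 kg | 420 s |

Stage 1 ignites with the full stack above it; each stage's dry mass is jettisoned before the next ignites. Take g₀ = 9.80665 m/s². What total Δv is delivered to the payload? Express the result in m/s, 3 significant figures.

Ignition mass of stage 1 = 77,100+12,500 + 13,900+1,480 + 2,210 = 107,190 kg.
Stage 1: m₀ = 107,190 kg, m_f = 107,190 − 77,100 = 30,090 kg; Δv = 457×9.80665×ln(3.562) = 4481.6×1.2704 ≈ 5694 m/s.
Stage 2: m₀ = 17,590 kg, m_f = 17,590 − 13,900 = 3,690 kg; Δv = 420×9.80665×ln(4.767) = 4118.8×1.5617 ≈ 6432 m/s.
Total Δv = 5694 + 6432 = 12126 m/s.

Δv ≈ 12100 m/s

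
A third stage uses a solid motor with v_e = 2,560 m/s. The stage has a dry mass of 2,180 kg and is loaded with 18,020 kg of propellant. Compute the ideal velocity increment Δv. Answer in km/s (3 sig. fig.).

Δv ≈ 5.70 km/s

m₀ = m_dry + m_prop = 2,180 + 18,020 = 20,200 kg.
Rocket equation: Δv = v_e · ln(m₀/m_f) = 2560.0 × ln(9.266) = 2560.0 × 2.2264 ≈ 5699.5 m/s.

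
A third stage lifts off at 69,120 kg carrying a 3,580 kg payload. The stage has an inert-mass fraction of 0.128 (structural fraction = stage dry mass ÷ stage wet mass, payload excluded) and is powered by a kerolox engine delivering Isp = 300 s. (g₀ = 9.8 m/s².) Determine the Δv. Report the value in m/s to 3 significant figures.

Δv ≈ 5160 m/s

Stage wet mass = m₀ − payload = 69,120 − 3,580 = 65,540 kg.
Stage dry mass = ε × stage wet mass = 0.128 × 65,540 = 8,389.12 kg.
Burnout mass m_f = stage dry + payload = 8,389.12 + 3,580 = 11,969.12 kg.
v_e = Isp · g₀ = 300 × 9.8 = 2940.0 m/s.
By the Tsiolkovsky rocket equation, Δv = v_e · ln(69,120/11,969.12) = 2940.0 × ln(5.775) = 2940.0 × 1.7535 ≈ 5155 m/s.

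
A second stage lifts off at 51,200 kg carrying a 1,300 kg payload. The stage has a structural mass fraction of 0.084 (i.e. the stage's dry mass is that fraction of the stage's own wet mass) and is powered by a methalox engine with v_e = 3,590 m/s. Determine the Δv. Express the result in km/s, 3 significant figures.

Δv ≈ 8.01 km/s

Stage wet mass = m₀ − payload = 51,200 − 1,300 = 49,900 kg.
Stage dry mass = ε × stage wet mass = 0.084 × 49,900 = 4,191.6 kg.
Burnout mass m_f = stage dry + payload = 4,191.6 + 1,300 = 5,491.6 kg.
Rocket equation: Δv = v_e · ln(51,200/5,491.6) = 3590.0 × ln(9.323) = 3590.0 × 2.2325 ≈ 8015 m/s.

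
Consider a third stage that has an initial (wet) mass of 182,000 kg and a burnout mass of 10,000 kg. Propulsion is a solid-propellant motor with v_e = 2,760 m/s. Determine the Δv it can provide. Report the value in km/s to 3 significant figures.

Δv ≈ 8.01 km/s

Δv = v_e · ln(m₀/m_f) = 2760.0 × ln(18.2) = 2760.0 × 2.9014 ≈ 8007.9 m/s.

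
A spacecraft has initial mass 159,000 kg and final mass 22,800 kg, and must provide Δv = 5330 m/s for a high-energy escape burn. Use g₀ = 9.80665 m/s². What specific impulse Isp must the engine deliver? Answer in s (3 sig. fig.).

Isp ≈ 280 s

ln(m₀/m_f) = ln(159000/22800) = ln(6.974) = 1.9421.
v_e = Δv / ln(m₀/m_f) = 5330 / 1.9421 = 2744.4 m/s.
Isp = v_e / g₀ = 2744.4 / 9.80665 = 279.8 s.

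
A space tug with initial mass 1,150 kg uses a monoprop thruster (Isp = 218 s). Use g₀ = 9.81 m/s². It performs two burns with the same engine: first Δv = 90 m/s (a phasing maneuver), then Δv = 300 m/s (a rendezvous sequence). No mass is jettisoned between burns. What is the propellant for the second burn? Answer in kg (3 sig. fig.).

v_e = Isp · g₀ = 218 × 9.81 = 2138.6 m/s.
After the first burn: m = 1150 × exp(−90/2138.6) = 1150 × 0.95879 = 1,102.61 kg.
After the second burn: m = 1,102.61 × exp(−300/2138.6) = 1,102.61 × 0.86911 = 958.289 kg.
Second-burn propellant = 1,102.61 − 958.289 = 144.321 kg.

propellant for the second burn ≈ 144 kg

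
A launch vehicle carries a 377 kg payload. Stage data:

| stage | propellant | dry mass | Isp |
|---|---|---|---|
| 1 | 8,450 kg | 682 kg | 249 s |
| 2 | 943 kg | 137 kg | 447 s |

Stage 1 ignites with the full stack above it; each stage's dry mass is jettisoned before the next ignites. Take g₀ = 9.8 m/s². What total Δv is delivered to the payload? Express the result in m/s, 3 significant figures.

Δv ≈ 8470 m/s

Ignition mass of stage 1 = 8,450+682 + 943+137 + 377 = 10,589 kg.
Stage 1: m₀ = 10,589 kg, m_f = 10,589 − 8,450 = 2,139 kg; Δv = 249×9.8×ln(4.95) = 2440.2×1.5995 ≈ 3903 m/s.
Stage 2: m₀ = 1,457 kg, m_f = 1,457 − 943 = 514 kg; Δv = 447×9.8×ln(2.835) = 4380.6×1.0419 ≈ 4564 m/s.
Total Δv = 3903 + 4564 = 8467 m/s.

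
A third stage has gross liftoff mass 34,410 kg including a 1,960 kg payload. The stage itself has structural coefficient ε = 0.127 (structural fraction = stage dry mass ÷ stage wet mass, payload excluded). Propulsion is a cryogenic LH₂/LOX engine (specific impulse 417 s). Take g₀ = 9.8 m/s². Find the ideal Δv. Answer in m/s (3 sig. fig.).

Stage wet mass = m₀ − payload = 34,410 − 1,960 = 32,450 kg.
Stage dry mass = ε × stage wet mass = 0.127 × 32,450 = 4,121.15 kg.
Burnout mass m_f = stage dry + payload = 4,121.15 + 1,960 = 6,081.15 kg.
v_e = Isp · g₀ = 417 × 9.8 = 4086.6 m/s.
Δv = v_e · ln(34,410/6,081.15) = 4086.6 × ln(5.658) = 4086.6 × 1.7332 ≈ 7083 m/s.

Δv ≈ 7080 m/s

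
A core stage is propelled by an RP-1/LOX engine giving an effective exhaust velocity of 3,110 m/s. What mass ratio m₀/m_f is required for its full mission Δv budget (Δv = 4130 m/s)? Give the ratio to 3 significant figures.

mass ratio ≈ 3.77

m₀/m_f = exp(Δv / v_e) = exp(4130 / 3110.0) = exp(1.3280) = 3.7734.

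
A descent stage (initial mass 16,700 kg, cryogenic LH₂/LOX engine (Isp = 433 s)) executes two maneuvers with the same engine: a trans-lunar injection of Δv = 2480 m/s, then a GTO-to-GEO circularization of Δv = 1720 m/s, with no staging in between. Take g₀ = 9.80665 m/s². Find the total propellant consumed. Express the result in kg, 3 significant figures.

v_e = Isp · g₀ = 433 × 9.80665 = 4246.3 m/s.
After the first burn: m = 16700 × exp(−2480/4246.3) = 16700 × 0.55764 = 9,312.59 kg.
After the second burn: m = 9,312.59 × exp(−1720/4246.3) = 9,312.59 × 0.66694 = 6,210.94 kg.
Total propellant = m₀ − m_final = 16700 − 6,210.94 = 10,489.06 kg.

total propellant consumed ≈ 10500 kg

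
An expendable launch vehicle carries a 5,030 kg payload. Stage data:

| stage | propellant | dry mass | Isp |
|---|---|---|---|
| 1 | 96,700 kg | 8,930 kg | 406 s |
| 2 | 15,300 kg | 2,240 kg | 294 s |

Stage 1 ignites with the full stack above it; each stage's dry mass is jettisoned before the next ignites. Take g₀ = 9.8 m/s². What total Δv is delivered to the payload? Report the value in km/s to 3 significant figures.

Δv ≈ 8.85 km/s

Ignition mass of stage 1 = 96,700+8,930 + 15,300+2,240 + 5,030 = 128,200 kg.
Stage 1: m₀ = 128,200 kg, m_f = 128,200 − 96,700 = 31,500 kg; Δv = 406×9.8×ln(4.07) = 3978.8×1.4036 ≈ 5585 m/s.
Stage 2: m₀ = 22,570 kg, m_f = 22,570 − 15,300 = 7,270 kg; Δv = 294×9.8×ln(3.105) = 2881.2×1.1329 ≈ 3264 m/s.
Total Δv = 5585 + 3264 = 8849 m/s.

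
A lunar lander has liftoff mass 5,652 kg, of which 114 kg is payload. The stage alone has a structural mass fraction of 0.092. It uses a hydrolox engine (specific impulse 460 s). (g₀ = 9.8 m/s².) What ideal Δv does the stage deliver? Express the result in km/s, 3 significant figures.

Δv ≈ 9.94 km/s

Stage wet mass = m₀ − payload = 5,652 − 114 = 5,538 kg.
Stage dry mass = ε × stage wet mass = 0.092 × 5,538 = 509.496 kg.
Burnout mass m_f = stage dry + payload = 509.496 + 114 = 623.496 kg.
v_e = Isp · g₀ = 460 × 9.8 = 4508.0 m/s.
Rocket equation: Δv = v_e · ln(5,652/623.496) = 4508.0 × ln(9.065) = 4508.0 × 2.2044 ≈ 9938 m/s.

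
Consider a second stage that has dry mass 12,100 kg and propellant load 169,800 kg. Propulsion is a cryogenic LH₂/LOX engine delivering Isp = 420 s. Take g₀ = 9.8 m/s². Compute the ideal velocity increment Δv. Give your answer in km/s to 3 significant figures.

Δv ≈ 11.2 km/s

v_e = Isp · g₀ = 420 × 9.8 = 4116.0 m/s.
m₀ = m_dry + m_prop = 12,100 + 169,800 = 181,900 kg.
Δv = v_e · ln(m₀/m_f) = 4116.0 × ln(15.03) = 4116.0 × 2.7103 ≈ 11155.4 m/s.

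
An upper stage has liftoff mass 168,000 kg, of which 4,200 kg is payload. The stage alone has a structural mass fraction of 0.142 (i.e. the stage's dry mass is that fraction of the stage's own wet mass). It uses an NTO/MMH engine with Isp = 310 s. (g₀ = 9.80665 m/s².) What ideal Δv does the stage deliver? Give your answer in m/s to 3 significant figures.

Δv ≈ 5510 m/s

Stage wet mass = m₀ − payload = 168,000 − 4,200 = 163,800 kg.
Stage dry mass = ε × stage wet mass = 0.142 × 163,800 = 23,259.6 kg.
Burnout mass m_f = stage dry + payload = 23,259.6 + 4,200 = 27,459.6 kg.
v_e = Isp · g₀ = 310 × 9.80665 = 3040.1 m/s.
Δv = v_e · ln(168,000/27,459.6) = 3040.1 × ln(6.118) = 3040.1 × 1.8112 ≈ 5506 m/s.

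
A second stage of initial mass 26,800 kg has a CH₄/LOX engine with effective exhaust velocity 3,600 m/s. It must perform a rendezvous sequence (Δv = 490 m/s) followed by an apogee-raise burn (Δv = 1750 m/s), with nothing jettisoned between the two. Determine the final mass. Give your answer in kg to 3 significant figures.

final mass ≈ 14400 kg

After the first burn: m = 26800 × exp(−490/3600.0) = 26800 × 0.87275 = 23,389.7 kg.
After the second burn: m = 23,389.7 × exp(−1750/3600.0) = 23,389.7 × 0.61501 = 14,384.9 kg.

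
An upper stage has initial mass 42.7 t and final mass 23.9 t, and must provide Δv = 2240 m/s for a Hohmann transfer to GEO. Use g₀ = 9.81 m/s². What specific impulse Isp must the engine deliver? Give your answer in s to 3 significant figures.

ln(m₀/m_f) = ln(42700/23900) = ln(1.787) = 0.5803.
Using Δv = v_e ln(m₀/m_f): v_e = Δv / ln(m₀/m_f) = 2240 / 0.5803 = 3859.9 m/s.
Isp = v_e / g₀ = 3859.9 / 9.81 = 393.5 s.

Isp ≈ 393 s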